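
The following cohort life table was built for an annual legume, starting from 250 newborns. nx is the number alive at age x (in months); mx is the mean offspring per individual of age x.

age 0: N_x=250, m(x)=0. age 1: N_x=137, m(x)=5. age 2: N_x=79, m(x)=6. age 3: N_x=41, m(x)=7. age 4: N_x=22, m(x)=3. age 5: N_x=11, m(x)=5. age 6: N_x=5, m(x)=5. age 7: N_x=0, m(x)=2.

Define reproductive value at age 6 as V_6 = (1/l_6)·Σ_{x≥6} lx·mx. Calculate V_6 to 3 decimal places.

5.000

lx = nx/n0 = nx/250: 1, 0.548, 0.316, 0.164, 0.088, 0.044, 0.02, 0
lx·mx for x ≥ 6: 0.1, 0 → sum = 0.1
V_6 = 0.1 / l_6 = 0.1 / 0.02 = 5 → 5.000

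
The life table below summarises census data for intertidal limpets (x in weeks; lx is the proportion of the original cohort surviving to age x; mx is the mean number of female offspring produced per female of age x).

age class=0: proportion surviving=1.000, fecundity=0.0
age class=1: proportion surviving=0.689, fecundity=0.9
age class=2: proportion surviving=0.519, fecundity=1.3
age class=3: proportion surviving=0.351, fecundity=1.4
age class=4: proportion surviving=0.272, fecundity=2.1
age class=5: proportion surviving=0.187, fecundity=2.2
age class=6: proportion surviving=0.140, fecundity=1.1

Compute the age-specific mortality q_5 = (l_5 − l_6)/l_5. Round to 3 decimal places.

0.251

q_5 = (l_5 − l_6) / l_5 = (0.187 − 0.14) / 0.187
     = 0.047 / 0.187 = 0.251337… → 0.251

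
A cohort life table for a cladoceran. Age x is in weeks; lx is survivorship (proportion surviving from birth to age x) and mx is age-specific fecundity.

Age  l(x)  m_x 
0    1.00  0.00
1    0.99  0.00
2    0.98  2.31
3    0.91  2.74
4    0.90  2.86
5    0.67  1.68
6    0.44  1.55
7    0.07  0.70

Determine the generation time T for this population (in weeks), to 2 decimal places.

lx·mx: 0, 0, 2.2638, 2.4934, 2.574, 1.1256, 0.682, 0.049 → R0 = 9.1878
x·lx·mx: 0, 0, 4.5276, 7.4802, 10.296, 5.628, 4.092, 0.343 → Σ = 32.3668
T = 32.3668 / 9.1878 = 3.522802… → 3.52

3.52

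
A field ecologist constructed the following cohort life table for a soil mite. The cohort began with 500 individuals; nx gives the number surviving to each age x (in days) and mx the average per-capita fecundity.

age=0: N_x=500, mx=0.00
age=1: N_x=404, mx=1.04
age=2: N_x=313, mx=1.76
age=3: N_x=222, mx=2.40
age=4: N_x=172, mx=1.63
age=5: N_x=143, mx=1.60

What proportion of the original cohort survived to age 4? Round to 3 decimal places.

l_4 = n_4/n_0 = 172/500 = 0.344 → 0.344

0.344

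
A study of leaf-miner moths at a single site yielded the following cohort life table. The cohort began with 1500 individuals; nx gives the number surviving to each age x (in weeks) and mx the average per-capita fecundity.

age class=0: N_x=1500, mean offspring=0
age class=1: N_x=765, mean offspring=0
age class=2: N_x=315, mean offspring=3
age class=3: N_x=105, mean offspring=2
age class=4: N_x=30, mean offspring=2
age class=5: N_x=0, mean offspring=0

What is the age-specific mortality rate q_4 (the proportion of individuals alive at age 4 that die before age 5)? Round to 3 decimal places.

1.000

lx = nx/n0 = nx/1500: 1, 0.51, 0.21, 0.07, 0.02, 0
q_4 = (l_4 − l_5) / l_4 = (0.02 − 0) / 0.02
     = 0.02 / 0.02 = 1 → 1.000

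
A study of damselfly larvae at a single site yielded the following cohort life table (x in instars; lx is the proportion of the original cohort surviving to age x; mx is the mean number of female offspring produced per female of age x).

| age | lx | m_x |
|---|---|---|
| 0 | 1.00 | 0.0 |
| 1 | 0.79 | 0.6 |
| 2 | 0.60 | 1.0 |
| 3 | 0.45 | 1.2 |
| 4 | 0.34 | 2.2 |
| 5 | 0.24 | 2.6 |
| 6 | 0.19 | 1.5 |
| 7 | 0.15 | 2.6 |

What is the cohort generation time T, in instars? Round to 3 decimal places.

lx·mx: 0, 0.474, 0.6, 0.54, 0.748, 0.624, 0.285, 0.39 → R0 = 3.661
x·lx·mx: 0, 0.474, 1.2, 1.62, 2.992, 3.12, 1.71, 2.73 → Σ = 13.846
T = 13.846 / 3.661 = 3.782027… → 3.782

3.782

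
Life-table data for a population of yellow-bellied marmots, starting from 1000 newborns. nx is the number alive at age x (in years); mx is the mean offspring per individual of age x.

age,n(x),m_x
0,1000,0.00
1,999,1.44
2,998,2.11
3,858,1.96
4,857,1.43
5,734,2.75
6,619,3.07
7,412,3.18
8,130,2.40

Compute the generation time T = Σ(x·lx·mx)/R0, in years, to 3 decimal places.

lx = nx/n0 = nx/1000: 1, 0.999, 0.998, 0.858, 0.857, 0.734, 0.619, 0.412, 0.13
lx·mx: 0, 1.43856, 2.10578, 1.68168, 1.22551, 2.0185, 1.90033, 1.31016, 0.312 → R0 = 11.99252
x·lx·mx: 0, 1.43856, 4.21156, 5.04504, 4.90204, 10.0925, 11.40198, 9.17112, 2.496 → Σ = 48.7588
T = 48.7588 / 11.99252 = 4.065768… → 4.066

4.066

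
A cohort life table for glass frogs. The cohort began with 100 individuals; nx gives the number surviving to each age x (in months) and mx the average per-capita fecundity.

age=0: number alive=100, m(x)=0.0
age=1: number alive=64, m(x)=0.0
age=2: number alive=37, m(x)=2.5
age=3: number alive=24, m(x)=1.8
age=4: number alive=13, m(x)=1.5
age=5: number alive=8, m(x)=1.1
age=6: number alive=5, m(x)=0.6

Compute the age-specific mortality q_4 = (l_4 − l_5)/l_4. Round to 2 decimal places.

lx = nx/n0 = nx/100: 1, 0.64, 0.37, 0.24, 0.13, 0.08, 0.05
q_4 = (l_4 − l_5) / l_4 = (0.13 − 0.08) / 0.13
     = 0.05 / 0.13 = 0.384615… → 0.38

0.38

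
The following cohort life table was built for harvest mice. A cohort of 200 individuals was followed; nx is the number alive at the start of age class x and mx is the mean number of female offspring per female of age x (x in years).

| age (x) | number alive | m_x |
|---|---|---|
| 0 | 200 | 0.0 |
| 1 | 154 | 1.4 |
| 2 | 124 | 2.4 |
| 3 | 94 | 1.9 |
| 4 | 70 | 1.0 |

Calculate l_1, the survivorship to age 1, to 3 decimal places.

l_1 = n_1/n_0 = 154/200 = 0.77 → 0.770

0.770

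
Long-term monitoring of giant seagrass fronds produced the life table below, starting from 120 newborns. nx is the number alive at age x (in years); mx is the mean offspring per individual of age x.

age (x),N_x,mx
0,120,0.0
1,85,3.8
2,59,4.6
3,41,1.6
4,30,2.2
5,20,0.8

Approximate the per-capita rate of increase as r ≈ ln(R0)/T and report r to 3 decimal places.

0.961

lx = nx/n0 = nx/120: 1, 0.70833…, 0.49167…, 0.34167…, 0.25, 0.16667…
R0 = Σ lx·mx = 0 + 2.69167… + 2.26167… + 0.54667… + 0.55 + 0.13333… = 6.183333…
Σ x·lx·mx = 11.721667…; T = 11.721667…/6.183333… = 1.89569…
r ≈ ln(R0)/T = ln(6.183333…)/1.89569… = 0.96105… → 0.961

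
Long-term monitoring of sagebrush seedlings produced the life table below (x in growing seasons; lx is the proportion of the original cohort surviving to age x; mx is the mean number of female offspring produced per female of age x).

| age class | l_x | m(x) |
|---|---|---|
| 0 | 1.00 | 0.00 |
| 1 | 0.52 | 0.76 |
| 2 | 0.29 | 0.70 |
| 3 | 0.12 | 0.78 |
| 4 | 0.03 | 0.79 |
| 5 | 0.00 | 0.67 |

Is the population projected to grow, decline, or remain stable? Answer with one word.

declining

R0 = Σ lx·mx = 0 + 0.3952 + 0.203 + 0.0936 + 0.0237 + 0 = 0.7155
R0 < 1, so the population is declining.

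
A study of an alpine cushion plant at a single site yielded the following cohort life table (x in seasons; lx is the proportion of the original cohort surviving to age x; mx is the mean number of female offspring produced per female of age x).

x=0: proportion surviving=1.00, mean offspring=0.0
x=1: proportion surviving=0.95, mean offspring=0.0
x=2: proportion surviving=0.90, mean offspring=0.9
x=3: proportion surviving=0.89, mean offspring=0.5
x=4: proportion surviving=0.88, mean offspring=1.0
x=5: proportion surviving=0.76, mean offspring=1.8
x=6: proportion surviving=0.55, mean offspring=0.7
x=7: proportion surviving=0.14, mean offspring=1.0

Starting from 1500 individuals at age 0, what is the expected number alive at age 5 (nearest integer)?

Expected survivors = N0 · l_5 = 1500 × 0.76 = 1140 → 1140

1140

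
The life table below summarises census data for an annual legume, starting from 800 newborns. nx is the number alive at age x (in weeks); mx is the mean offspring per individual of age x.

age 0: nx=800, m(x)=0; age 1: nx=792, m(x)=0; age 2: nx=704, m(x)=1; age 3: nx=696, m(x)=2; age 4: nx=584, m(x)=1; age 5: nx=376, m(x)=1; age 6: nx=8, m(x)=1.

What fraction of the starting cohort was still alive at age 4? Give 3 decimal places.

l_4 = n_4/n_0 = 584/800 = 0.73 → 0.730

0.730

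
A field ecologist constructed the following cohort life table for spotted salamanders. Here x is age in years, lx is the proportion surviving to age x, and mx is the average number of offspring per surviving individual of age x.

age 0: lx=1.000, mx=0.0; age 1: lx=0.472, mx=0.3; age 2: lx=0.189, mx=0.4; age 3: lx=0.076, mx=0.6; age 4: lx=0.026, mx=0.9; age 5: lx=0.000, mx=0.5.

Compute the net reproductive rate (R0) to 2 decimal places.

lx·mx by age: 0, 0.1416, 0.0756, 0.0456, 0.0234, 0
R0 = Σ lx·mx = 0.2862 → 0.29

0.29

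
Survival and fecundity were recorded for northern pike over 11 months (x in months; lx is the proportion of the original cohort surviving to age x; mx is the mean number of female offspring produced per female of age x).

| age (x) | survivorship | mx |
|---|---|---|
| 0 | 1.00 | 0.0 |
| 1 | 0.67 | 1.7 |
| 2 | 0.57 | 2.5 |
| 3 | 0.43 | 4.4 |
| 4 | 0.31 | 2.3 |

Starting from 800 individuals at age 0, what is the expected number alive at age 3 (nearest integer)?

344

Expected survivors = N0 · l_3 = 800 × 0.43 = 344 → 344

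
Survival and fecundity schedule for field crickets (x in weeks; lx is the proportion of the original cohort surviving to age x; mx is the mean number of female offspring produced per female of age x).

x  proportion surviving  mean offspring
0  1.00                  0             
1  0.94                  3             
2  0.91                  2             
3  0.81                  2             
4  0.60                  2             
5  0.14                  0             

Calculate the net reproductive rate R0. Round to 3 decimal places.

7.460

lx·mx by age: 0, 2.82, 1.82, 1.62, 1.2, 0
R0 = Σ lx·mx = 7.46 → 7.460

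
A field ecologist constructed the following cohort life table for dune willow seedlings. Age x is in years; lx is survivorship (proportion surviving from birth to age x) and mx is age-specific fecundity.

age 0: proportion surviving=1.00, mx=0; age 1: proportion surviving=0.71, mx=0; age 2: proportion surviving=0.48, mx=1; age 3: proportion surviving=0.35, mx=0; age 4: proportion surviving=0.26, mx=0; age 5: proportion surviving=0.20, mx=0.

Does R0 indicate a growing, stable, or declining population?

R0 = Σ lx·mx = 0 + 0 + 0.48 + 0 + 0 + 0 = 0.48
R0 < 1, so the population is declining.

declining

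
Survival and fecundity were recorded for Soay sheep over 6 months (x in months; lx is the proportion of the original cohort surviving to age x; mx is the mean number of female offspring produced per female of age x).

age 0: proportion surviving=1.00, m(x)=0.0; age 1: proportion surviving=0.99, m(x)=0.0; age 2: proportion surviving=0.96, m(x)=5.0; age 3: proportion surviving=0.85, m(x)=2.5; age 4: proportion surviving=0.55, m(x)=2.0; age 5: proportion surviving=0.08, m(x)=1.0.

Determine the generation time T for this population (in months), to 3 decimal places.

lx·mx: 0, 0, 4.8, 2.125, 1.1, 0.08 → R0 = 8.105
x·lx·mx: 0, 0, 9.6, 6.375, 4.4, 0.4 → Σ = 20.775
T = 20.775 / 8.105 = 2.563233… → 2.563

2.563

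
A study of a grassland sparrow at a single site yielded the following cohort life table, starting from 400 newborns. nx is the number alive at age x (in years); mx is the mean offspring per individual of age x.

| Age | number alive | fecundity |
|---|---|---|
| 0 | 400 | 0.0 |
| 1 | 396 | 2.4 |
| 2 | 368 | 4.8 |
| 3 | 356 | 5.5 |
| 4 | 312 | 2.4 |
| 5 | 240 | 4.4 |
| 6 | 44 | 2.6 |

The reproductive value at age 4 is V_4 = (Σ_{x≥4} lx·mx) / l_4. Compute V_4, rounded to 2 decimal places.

6.15

lx = nx/n0 = nx/400: 1, 0.99, 0.92, 0.89, 0.78, 0.6, 0.11
lx·mx for x ≥ 4: 1.872, 2.64, 0.286 → sum = 4.798
V_4 = 4.798 / l_4 = 4.798 / 0.78 = 6.151282… → 6.15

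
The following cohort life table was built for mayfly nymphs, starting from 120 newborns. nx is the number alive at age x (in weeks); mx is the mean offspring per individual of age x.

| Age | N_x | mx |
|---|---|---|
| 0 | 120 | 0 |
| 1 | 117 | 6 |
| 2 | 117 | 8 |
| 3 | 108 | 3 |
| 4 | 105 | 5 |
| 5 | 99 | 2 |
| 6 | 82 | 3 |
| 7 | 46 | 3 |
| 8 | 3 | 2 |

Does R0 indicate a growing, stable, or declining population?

growing

lx = nx/n0 = nx/120: 1, 0.975, 0.975, 0.9, 0.875, 0.825, 0.68333…, 0.38333…, 0.025
R0 = Σ lx·mx = 0 + 5.85 + 7.8 + 2.7 + 4.375 + 1.65 + 2.05… + 1.15… + 0.05 = 25.625…
R0 > 1, so the population is growing.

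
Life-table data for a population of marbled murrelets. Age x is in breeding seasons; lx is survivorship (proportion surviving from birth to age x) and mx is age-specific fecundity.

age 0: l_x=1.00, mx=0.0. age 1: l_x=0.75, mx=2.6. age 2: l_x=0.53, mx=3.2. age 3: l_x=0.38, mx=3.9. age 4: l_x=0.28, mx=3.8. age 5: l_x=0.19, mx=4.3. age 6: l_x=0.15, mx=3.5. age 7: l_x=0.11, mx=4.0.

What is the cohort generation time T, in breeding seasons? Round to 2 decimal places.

lx·mx: 0, 1.95, 1.696, 1.482, 1.064, 0.817, 0.525, 0.44 → R0 = 7.974
x·lx·mx: 0, 1.95, 3.392, 4.446, 4.256, 4.085, 3.15, 3.08 → Σ = 24.359
T = 24.359 / 7.974 = 3.054803… → 3.05

3.05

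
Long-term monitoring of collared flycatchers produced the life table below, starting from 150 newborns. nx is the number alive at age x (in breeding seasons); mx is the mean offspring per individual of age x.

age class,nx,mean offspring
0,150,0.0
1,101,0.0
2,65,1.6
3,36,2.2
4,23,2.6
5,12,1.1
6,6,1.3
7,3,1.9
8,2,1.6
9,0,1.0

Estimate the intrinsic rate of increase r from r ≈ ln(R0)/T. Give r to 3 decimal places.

0.189

lx = nx/n0 = nx/150: 1, 0.67333…, 0.43333…, 0.24, 0.15333…, 0.08, 0.04, 0.02, 0.01333…, 0
R0 = Σ lx·mx = 0 + 0 + 0.69333… + 0.528 + 0.39867… + 0.088 + 0.052 + 0.038 + 0.02133… + 0 = 1.819333…
Σ x·lx·mx = 5.754…; T = 5.754…/1.819333… = 3.1627…
r ≈ ln(R0)/T = ln(1.819333…)/3.1627… = 0.18923… → 0.189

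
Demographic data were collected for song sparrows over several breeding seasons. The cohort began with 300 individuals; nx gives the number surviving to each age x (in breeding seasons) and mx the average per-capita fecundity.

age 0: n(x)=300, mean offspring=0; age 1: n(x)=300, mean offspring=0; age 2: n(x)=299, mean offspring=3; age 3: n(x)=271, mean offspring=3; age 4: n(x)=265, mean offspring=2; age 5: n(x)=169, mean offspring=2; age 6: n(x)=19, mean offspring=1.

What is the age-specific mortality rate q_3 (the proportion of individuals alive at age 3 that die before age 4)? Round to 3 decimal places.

lx = nx/n0 = nx/300: 1, 1, 0.99667…, 0.90333…, 0.88333…, 0.56333…, 0.06333…
q_3 = (l_3 − l_4) / l_3 = (0.903333… − 0.883333…) / 0.903333…
     = 0.02… / 0.903333… = 0.02214… → 0.022

0.022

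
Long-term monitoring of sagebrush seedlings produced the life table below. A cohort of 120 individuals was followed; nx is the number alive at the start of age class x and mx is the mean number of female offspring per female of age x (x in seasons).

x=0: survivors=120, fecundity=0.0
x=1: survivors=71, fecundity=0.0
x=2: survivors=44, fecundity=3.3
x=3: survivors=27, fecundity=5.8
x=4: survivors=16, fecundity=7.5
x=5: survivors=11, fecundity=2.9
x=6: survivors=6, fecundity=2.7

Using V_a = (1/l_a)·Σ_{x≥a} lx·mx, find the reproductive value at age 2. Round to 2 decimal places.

10.68

lx = nx/n0 = nx/120: 1, 0.59167…, 0.36667…, 0.225, 0.13333…, 0.09167…, 0.05
lx·mx for x ≥ 2: 1.21…, 1.305, 1…, 0.265833…, 0.135 → sum = 3.915833…
V_2 = 3.915833… / l_2 = 3.915833… / 0.366667… = 10.679545… → 10.68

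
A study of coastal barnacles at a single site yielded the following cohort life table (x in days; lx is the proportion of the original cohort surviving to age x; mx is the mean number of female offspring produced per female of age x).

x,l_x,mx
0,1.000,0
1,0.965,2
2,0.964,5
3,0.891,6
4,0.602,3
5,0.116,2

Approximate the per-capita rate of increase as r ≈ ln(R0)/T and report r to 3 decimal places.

1.040

R0 = Σ lx·mx = 0 + 1.93 + 4.82 + 5.346 + 1.806 + 0.232 = 14.134
Σ x·lx·mx = 35.992; T = 35.992/14.134 = 2.54648…
r ≈ ln(R0)/T = ln(14.134)/2.54648… = 1.04009… → 1.040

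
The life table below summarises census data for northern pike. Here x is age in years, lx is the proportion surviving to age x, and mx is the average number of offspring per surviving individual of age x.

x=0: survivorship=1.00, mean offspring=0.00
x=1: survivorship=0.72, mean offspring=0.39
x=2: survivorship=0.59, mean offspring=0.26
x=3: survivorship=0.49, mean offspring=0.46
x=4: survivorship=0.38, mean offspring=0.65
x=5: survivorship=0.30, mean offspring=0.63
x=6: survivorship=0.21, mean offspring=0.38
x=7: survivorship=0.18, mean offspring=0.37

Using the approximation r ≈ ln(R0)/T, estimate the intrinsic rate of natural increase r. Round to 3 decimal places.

R0 = Σ lx·mx = 0 + 0.2808 + 0.1534 + 0.2254 + 0.247 + 0.189 + 0.0798 + 0.0666 = 1.242
Σ x·lx·mx = 4.1418; T = 4.1418/1.242 = 3.33478…
r ≈ ln(R0)/T = ln(1.242)/3.33478… = 0.06499… → 0.065

0.065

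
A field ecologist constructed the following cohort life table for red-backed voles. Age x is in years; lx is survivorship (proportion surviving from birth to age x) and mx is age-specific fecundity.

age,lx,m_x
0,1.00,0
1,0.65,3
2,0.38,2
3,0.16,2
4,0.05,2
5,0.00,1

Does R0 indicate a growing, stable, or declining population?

growing

R0 = Σ lx·mx = 0 + 1.95 + 0.76 + 0.32 + 0.1 + 0 = 3.13
R0 > 1, so the population is growing.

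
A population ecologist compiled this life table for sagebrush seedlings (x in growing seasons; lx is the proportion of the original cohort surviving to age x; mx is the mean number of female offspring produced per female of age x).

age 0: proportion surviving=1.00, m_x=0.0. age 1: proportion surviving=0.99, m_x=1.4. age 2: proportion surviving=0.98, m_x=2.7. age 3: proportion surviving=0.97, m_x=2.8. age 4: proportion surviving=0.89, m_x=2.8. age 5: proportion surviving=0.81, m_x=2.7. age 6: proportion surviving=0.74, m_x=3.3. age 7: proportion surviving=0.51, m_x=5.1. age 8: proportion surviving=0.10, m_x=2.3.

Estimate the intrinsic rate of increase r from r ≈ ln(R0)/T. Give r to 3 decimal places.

R0 = Σ lx·mx = 0 + 1.386 + 2.646 + 2.716 + 2.492 + 2.187 + 2.442 + 2.601 + 0.23 = 16.7
Σ x·lx·mx = 70.428; T = 70.428/16.7 = 4.21725…
r ≈ ln(R0)/T = ln(16.7)/4.21725… = 0.66759… → 0.668

0.668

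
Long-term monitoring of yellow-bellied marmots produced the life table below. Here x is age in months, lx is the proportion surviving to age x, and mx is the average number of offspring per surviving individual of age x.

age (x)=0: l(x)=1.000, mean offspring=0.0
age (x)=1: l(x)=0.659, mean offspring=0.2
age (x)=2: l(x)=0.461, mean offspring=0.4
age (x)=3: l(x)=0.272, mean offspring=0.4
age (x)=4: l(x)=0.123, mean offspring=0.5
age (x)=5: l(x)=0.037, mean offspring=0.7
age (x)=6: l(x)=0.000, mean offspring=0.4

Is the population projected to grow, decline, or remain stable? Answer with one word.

declining

R0 = Σ lx·mx = 0 + 0.1318 + 0.1844 + 0.1088 + 0.0615 + 0.0259 + 0 = 0.5124
R0 < 1, so the population is declining.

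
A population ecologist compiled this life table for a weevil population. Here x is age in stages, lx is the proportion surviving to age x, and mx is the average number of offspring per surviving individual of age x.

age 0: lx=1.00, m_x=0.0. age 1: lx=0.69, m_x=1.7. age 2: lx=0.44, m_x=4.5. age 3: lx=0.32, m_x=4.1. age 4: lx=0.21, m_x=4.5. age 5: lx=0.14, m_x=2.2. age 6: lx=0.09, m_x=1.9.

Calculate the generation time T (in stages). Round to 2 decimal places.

2.62

lx·mx: 0, 1.173, 1.98, 1.312, 0.945, 0.308, 0.171 → R0 = 5.889
x·lx·mx: 0, 1.173, 3.96, 3.936, 3.78, 1.54, 1.026 → Σ = 15.415
T = 15.415 / 5.889 = 2.617592… → 2.62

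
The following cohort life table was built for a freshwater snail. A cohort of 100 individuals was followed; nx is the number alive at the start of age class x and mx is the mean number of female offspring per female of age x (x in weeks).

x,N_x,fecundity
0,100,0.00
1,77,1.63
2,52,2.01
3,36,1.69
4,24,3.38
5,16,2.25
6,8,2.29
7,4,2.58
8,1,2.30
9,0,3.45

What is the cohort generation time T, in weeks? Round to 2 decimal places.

2.78

lx = nx/n0 = nx/100: 1, 0.77, 0.52, 0.36, 0.24, 0.16, 0.08, 0.04, 0.01, 0
lx·mx: 0, 1.2551, 1.0452, 0.6084, 0.8112, 0.36, 0.1832, 0.1032, 0.023, 0 → R0 = 4.3893
x·lx·mx: 0, 1.2551, 2.0904, 1.8252, 3.2448, 1.8, 1.0992, 0.7224, 0.184, 0 → Σ = 12.2211
T = 12.2211 / 4.3893 = 2.784294… → 2.78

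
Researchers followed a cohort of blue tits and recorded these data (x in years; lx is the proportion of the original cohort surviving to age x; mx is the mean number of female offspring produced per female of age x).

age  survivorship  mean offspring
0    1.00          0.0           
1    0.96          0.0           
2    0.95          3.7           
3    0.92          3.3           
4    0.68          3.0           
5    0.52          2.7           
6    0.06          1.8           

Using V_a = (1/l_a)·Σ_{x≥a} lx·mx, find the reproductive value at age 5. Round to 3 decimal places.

lx·mx for x ≥ 5: 1.404, 0.108 → sum = 1.512
V_5 = 1.512 / l_5 = 1.512 / 0.52 = 2.907692… → 2.908

2.908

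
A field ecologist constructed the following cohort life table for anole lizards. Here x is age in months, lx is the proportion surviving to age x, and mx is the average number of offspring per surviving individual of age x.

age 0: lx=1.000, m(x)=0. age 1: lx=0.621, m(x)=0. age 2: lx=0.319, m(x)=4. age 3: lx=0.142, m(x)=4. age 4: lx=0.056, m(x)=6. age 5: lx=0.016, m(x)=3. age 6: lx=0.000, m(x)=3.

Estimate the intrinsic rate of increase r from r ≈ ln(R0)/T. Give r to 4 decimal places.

0.3056

R0 = Σ lx·mx = 0 + 0 + 1.276 + 0.568 + 0.336 + 0.048 + 0 = 2.228
Σ x·lx·mx = 5.84; T = 5.84/2.228 = 2.62118…
r ≈ ln(R0)/T = ln(2.228)/2.62118… = 0.305627… → 0.3056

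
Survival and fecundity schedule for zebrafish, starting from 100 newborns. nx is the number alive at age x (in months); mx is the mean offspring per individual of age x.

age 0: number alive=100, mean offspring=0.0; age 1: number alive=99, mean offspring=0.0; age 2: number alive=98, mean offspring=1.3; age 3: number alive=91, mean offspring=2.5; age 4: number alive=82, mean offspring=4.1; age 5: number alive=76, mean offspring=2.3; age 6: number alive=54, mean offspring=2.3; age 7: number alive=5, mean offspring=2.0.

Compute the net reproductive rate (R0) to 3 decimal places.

10.001

lx = nx/n0 = nx/100: 1, 0.99, 0.98, 0.91, 0.82, 0.76, 0.54, 0.05
lx·mx by age: 0, 0, 1.274, 2.275, 3.362, 1.748, 1.242, 0.1
R0 = Σ lx·mx = 10.001 → 10.001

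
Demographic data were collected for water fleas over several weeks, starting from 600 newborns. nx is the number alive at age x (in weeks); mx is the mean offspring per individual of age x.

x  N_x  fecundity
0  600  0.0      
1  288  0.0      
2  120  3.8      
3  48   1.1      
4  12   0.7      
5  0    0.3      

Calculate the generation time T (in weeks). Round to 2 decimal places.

lx = nx/n0 = nx/600: 1, 0.48, 0.2, 0.08, 0.02, 0
lx·mx: 0, 0, 0.76, 0.088, 0.014, 0 → R0 = 0.862
x·lx·mx: 0, 0, 1.52, 0.264, 0.056, 0 → Σ = 1.84
T = 1.84 / 0.862 = 2.134571… → 2.13

2.13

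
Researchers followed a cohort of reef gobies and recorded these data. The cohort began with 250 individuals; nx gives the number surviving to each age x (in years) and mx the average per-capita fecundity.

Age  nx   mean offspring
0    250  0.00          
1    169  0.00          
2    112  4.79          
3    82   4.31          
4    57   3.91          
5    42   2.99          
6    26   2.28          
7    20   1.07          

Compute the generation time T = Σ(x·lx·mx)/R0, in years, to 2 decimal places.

3.15

lx = nx/n0 = nx/250: 1, 0.676, 0.448, 0.328, 0.228, 0.168, 0.104, 0.08
lx·mx: 0, 0, 2.14592, 1.41368, 0.89148, 0.50232, 0.23712, 0.0856 → R0 = 5.27612
x·lx·mx: 0, 0, 4.29184, 4.24104, 3.56592, 2.5116, 1.42272, 0.5992 → Σ = 16.63232
T = 16.63232 / 5.27612 = 3.152377… → 3.15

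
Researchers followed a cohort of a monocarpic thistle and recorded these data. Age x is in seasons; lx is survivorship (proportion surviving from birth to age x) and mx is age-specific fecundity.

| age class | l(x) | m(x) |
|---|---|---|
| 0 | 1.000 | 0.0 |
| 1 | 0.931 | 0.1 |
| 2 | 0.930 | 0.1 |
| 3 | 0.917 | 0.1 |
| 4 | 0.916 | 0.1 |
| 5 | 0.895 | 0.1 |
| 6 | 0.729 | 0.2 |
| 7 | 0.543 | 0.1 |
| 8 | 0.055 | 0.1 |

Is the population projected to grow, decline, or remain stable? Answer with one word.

R0 = Σ lx·mx = 0 + 0.0931 + 0.093 + 0.0917 + 0.0916 + 0.0895 + 0.1458 + 0.0543 + 0.0055 = 0.6645
R0 < 1, so the population is declining.

declining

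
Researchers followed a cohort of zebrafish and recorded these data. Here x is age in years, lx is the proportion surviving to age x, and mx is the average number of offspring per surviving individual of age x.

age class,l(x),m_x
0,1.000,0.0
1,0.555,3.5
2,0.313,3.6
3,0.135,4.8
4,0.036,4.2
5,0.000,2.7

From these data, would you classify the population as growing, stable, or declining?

R0 = Σ lx·mx = 0 + 1.9425 + 1.1268 + 0.648 + 0.1512 + 0 = 3.8685
R0 > 1, so the population is growing.

growing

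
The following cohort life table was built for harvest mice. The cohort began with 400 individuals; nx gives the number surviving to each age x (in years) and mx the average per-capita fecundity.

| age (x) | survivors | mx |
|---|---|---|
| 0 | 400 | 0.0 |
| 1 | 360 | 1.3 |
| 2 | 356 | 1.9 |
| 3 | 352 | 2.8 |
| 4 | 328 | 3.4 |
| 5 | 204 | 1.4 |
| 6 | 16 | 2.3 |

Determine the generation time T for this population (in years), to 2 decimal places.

lx = nx/n0 = nx/400: 1, 0.9, 0.89, 0.88, 0.82, 0.51, 0.04
lx·mx: 0, 1.17, 1.691, 2.464, 2.788, 0.714, 0.092 → R0 = 8.919
x·lx·mx: 0, 1.17, 3.382, 7.392, 11.152, 3.57, 0.552 → Σ = 27.218
T = 27.218 / 8.919 = 3.051687… → 3.05

3.05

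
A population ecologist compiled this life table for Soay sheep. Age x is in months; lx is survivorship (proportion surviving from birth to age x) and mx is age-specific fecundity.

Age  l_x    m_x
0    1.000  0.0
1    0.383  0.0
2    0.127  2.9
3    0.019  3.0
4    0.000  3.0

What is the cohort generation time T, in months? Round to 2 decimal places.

2.13

lx·mx: 0, 0, 0.3683, 0.057, 0 → R0 = 0.4253
x·lx·mx: 0, 0, 0.7366, 0.171, 0 → Σ = 0.9076
T = 0.9076 / 0.4253 = 2.134023… → 2.13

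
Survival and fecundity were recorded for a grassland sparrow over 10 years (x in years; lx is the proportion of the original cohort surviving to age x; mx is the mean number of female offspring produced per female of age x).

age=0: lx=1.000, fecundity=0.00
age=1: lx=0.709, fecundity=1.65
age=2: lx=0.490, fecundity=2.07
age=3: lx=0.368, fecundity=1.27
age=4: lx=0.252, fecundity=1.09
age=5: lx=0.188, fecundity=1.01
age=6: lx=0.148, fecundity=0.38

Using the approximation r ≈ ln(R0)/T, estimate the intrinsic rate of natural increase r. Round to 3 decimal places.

0.524

R0 = Σ lx·mx = 0 + 1.16985 + 1.0143 + 0.46736 + 0.27468 + 0.18988 + 0.05624 = 3.17231
Σ x·lx·mx = 6.98609; T = 6.98609/3.17231 = 2.20221…
r ≈ ln(R0)/T = ln(3.17231)/2.20221… = 0.52423… → 0.524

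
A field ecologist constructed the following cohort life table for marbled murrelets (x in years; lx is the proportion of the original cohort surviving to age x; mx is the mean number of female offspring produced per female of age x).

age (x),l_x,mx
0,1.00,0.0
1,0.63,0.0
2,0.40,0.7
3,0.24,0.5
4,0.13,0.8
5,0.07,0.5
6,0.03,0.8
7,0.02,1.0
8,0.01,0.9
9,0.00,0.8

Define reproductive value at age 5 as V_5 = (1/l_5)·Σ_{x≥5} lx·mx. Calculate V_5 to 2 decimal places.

lx·mx for x ≥ 5: 0.035, 0.024, 0.02, 0.009, 0 → sum = 0.088
V_5 = 0.088 / l_5 = 0.088 / 0.07 = 1.257143… → 1.26

1.26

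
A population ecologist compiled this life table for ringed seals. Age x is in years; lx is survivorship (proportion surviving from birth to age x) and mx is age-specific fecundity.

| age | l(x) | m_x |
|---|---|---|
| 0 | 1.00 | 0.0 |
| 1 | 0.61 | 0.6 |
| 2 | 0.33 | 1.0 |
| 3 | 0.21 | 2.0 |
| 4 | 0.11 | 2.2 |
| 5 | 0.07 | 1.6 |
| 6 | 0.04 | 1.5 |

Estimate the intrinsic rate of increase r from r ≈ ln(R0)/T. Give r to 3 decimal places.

R0 = Σ lx·mx = 0 + 0.366 + 0.33 + 0.42 + 0.242 + 0.112 + 0.06 = 1.53
Σ x·lx·mx = 4.174; T = 4.174/1.53 = 2.7281…
r ≈ ln(R0)/T = ln(1.53)/2.7281… = 0.15588… → 0.156

0.156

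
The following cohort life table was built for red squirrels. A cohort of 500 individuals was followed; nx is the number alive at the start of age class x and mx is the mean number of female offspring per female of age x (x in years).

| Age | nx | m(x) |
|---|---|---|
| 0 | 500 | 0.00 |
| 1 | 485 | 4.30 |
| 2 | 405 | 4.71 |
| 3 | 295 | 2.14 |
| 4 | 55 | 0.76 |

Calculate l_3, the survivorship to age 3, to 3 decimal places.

l_3 = n_3/n_0 = 295/500 = 0.59 → 0.590

0.590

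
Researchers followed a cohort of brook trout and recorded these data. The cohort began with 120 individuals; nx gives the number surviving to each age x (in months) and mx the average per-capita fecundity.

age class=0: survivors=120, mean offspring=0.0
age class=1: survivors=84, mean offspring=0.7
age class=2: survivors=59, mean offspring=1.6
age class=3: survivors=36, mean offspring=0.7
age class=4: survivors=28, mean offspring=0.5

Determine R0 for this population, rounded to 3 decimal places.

1.603

lx = nx/n0 = nx/120: 1, 0.7, 0.49167…, 0.3, 0.23333…
lx·mx by age: 0, 0.49, 0.786667…, 0.21, 0.116667…
R0 = Σ lx·mx = 1.603333… → 1.603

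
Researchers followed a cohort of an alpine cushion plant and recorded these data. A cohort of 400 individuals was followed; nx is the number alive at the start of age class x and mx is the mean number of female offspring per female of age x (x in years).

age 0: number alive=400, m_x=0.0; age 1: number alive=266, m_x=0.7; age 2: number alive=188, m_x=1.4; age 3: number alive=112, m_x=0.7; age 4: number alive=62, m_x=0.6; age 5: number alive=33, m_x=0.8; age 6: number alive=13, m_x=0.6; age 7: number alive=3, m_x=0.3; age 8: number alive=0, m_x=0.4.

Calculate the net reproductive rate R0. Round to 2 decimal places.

lx = nx/n0 = nx/400: 1, 0.665, 0.47, 0.28, 0.155, 0.0825, 0.0325, 0.0075, 0
lx·mx by age: 0, 0.4655, 0.658, 0.196, 0.093, 0.066, 0.0195, 0.00225, 0
R0 = Σ lx·mx = 1.50025 → 1.50

1.50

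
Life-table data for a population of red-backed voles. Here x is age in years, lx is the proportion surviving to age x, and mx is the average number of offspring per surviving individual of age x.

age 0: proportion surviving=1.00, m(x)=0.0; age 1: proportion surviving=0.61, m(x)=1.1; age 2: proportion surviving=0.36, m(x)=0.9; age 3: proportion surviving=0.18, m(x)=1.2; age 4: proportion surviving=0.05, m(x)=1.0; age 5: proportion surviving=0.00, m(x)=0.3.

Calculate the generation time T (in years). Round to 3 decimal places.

1.718

lx·mx: 0, 0.671, 0.324, 0.216, 0.05, 0 → R0 = 1.261
x·lx·mx: 0, 0.671, 0.648, 0.648, 0.2, 0 → Σ = 2.167
T = 2.167 / 1.261 = 1.718477… → 1.718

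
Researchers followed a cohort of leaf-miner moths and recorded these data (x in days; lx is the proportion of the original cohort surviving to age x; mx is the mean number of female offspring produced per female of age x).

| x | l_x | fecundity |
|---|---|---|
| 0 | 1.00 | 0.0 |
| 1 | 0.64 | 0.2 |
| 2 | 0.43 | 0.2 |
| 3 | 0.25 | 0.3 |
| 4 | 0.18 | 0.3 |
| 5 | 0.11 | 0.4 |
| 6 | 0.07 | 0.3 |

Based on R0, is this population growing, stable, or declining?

R0 = Σ lx·mx = 0 + 0.128 + 0.086 + 0.075 + 0.054 + 0.044 + 0.021 = 0.408
R0 < 1, so the population is declining.

declining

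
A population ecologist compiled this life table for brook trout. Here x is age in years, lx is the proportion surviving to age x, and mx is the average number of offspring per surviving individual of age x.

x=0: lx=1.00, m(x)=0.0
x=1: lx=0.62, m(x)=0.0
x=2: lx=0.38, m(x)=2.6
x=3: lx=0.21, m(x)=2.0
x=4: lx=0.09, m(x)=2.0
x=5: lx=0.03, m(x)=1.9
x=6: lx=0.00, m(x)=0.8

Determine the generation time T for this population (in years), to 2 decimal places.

lx·mx: 0, 0, 0.988, 0.42, 0.18, 0.057, 0 → R0 = 1.645
x·lx·mx: 0, 0, 1.976, 1.26, 0.72, 0.285, 0 → Σ = 4.241
T = 4.241 / 1.645 = 2.578116… → 2.58

2.58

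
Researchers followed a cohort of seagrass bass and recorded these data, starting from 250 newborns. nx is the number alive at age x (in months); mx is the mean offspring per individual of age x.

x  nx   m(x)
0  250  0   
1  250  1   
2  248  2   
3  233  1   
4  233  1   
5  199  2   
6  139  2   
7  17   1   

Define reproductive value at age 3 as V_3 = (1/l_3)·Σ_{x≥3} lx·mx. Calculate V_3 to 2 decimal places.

lx = nx/n0 = nx/250: 1, 1, 0.992, 0.932, 0.932, 0.796, 0.556, 0.068
lx·mx for x ≥ 3: 0.932, 0.932, 1.592, 1.112, 0.068 → sum = 4.636
V_3 = 4.636 / l_3 = 4.636 / 0.932 = 4.974249… → 4.97

4.97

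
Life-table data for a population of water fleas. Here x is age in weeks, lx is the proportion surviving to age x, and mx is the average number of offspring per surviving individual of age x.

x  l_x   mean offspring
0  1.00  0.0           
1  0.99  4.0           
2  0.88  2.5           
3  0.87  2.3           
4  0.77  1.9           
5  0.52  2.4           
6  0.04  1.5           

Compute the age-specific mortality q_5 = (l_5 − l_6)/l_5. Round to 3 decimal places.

q_5 = (l_5 − l_6) / l_5 = (0.52 − 0.04) / 0.52
     = 0.48 / 0.52 = 0.923077… → 0.923

0.923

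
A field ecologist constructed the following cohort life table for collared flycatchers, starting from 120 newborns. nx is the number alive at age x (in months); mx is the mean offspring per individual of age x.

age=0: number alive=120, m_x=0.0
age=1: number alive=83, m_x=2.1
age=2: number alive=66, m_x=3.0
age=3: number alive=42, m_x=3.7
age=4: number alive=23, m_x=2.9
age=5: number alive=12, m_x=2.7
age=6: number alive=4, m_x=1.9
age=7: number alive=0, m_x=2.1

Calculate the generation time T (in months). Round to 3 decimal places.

lx = nx/n0 = nx/120: 1, 0.69167…, 0.55, 0.35, 0.19167…, 0.1, 0.03333…, 0
lx·mx: 0, 1.4525…, 1.65, 1.295, 0.555833…, 0.27, 0.063333…, 0 → R0 = 5.286667…
x·lx·mx: 0, 1.4525…, 3.3, 3.885, 2.223333…, 1.35, 0.38…, 0 → Σ = 12.590833…
T = 12.590833… / 5.286667… = 2.38162… → 2.382

2.382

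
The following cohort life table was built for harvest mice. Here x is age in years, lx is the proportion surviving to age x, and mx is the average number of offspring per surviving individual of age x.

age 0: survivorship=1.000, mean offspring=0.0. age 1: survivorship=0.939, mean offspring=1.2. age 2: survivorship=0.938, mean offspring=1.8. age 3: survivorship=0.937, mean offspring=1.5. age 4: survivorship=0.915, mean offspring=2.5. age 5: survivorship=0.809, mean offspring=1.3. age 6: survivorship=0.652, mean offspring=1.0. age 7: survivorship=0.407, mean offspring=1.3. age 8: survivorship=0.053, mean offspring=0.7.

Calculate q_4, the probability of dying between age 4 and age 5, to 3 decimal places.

q_4 = (l_4 − l_5) / l_4 = (0.915 − 0.809) / 0.915
     = 0.106 / 0.915 = 0.115847… → 0.116

0.116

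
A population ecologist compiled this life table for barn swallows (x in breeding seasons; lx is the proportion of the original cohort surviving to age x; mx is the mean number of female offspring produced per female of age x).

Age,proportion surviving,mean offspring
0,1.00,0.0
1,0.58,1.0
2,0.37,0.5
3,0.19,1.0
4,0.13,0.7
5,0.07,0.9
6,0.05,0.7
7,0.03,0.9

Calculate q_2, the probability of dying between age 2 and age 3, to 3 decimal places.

q_2 = (l_2 − l_3) / l_2 = (0.37 − 0.19) / 0.37
     = 0.18 / 0.37 = 0.486486… → 0.486

0.486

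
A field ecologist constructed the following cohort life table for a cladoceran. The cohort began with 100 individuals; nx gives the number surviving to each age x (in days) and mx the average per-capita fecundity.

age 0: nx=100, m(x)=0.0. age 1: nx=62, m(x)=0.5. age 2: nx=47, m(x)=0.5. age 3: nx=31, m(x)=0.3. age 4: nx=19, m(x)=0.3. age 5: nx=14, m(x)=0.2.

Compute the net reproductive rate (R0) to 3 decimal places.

0.723

lx = nx/n0 = nx/100: 1, 0.62, 0.47, 0.31, 0.19, 0.14
lx·mx by age: 0, 0.31, 0.235, 0.093, 0.057, 0.028
R0 = Σ lx·mx = 0.723 → 0.723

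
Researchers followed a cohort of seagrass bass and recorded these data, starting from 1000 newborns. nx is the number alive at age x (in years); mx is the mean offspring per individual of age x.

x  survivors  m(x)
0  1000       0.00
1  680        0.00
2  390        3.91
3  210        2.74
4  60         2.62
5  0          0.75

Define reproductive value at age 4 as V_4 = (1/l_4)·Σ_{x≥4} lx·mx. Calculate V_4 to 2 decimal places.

2.62

lx = nx/n0 = nx/1000: 1, 0.68, 0.39, 0.21, 0.06, 0
lx·mx for x ≥ 4: 0.1572, 0 → sum = 0.1572
V_4 = 0.1572 / l_4 = 0.1572 / 0.06 = 2.62 → 2.62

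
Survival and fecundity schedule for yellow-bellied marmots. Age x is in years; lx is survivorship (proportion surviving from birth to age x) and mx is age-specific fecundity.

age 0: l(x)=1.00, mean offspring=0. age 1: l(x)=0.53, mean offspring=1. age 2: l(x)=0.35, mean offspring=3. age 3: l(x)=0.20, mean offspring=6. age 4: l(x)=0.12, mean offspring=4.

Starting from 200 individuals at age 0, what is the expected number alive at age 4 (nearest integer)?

Expected survivors = N0 · l_4 = 200 × 0.12 = 24 → 24

24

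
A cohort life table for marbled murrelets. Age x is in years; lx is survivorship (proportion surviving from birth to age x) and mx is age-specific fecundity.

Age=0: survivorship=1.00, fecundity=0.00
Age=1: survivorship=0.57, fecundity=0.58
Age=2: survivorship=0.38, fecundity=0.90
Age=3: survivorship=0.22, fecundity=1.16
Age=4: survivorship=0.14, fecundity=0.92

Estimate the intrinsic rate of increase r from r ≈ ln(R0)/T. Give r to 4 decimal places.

R0 = Σ lx·mx = 0 + 0.3306 + 0.342 + 0.2552 + 0.1288 = 1.0566
Σ x·lx·mx = 2.2954; T = 2.2954/1.0566 = 2.17244…
r ≈ ln(R0)/T = ln(1.0566)/2.17244… = 0.025343… → 0.0253

0.0253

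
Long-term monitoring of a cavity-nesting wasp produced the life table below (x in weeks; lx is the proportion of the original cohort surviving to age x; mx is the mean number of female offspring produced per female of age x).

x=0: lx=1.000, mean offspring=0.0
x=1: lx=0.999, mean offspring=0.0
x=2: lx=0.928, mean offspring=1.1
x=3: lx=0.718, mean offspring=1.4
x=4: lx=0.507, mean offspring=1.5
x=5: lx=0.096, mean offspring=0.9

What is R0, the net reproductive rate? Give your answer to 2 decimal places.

2.87

lx·mx by age: 0, 0, 1.0208, 1.0052, 0.7605, 0.0864
R0 = Σ lx·mx = 2.8729 → 2.87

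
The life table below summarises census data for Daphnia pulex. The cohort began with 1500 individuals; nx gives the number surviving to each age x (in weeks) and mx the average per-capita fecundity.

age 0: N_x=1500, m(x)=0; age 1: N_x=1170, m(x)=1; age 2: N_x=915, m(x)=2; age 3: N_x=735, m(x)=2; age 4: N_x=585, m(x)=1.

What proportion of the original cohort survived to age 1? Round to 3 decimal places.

0.780

l_1 = n_1/n_0 = 1170/1500 = 0.78 → 0.780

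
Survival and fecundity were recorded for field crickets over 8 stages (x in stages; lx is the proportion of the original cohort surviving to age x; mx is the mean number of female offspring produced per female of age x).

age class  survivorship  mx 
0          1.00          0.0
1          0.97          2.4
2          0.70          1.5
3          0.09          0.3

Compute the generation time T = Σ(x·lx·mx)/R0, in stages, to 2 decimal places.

1.32

lx·mx: 0, 2.328, 1.05, 0.027 → R0 = 3.405
x·lx·mx: 0, 2.328, 2.1, 0.081 → Σ = 4.509
T = 4.509 / 3.405 = 1.324229… → 1.32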